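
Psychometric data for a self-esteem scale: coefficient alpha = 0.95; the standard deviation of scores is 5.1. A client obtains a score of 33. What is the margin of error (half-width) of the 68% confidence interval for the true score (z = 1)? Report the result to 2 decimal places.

1.14

The standard error of measurement is 5.1000×√(1 − 0.9500) ≈ 5.1000×0.2236 ≈ 1.1404.
1 × SEM ≈ 1.1404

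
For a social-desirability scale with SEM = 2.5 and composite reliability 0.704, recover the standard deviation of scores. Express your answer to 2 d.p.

SD = 2.5 / √(1 − 0.704) ≈ 4.595

4.60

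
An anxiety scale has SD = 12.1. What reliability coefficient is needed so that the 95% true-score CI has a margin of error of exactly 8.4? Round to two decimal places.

0.87

SEM needed = half-width / z = 8.4/1.96 ≈ 4.2857
Required reliability = 1 − (SEM/SD)² = 1 − 0.1255 ≈ 0.8745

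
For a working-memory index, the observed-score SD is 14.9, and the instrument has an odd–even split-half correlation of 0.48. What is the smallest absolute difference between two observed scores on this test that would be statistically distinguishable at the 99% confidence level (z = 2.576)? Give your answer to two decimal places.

r_full = 2·0.48 / (1 + 0.48) ≈ 0.64865
The standard error of measurement is 14.90000×√(1 − 0.64865) ≈ 14.90000×0.59275 ≈ 8.83196.
SE_diff = √2 × SEM ≈ 12.49028
Minimum reliable difference = 2.576 × SE_diff ≈ 2.576 × 12.49028 ≈ 32.17495

32.17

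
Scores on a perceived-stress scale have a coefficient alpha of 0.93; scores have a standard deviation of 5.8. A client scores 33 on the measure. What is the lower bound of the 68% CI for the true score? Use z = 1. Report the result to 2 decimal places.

SEM = 5.8000 · √(1 − 0.9300) = 5.8000 · √0.0700 ≈ 5.8000 · 0.2646 ≈ 1.5345
Half-width = 1·1.5345 ≈ 1.5345
Lower limit = 33 − 1.5345 ≈ 31.4655

31.47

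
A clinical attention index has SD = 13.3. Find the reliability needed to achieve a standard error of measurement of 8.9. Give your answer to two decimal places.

0.55

r = 1 − (8.9000/13.3)² ≈ 1 − 0.4478 ≈ 0.5522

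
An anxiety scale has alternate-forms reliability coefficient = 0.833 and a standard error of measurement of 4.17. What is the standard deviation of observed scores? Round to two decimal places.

σ = SEM·(1 − r)^(−1/2) ≈ 4.17*2.4470 ≈ 10.2042

10.20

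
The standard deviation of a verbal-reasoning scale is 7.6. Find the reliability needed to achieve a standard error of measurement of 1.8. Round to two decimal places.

r = 1 − (SEM / SD)² = 1 − (1.800 / 7.6)² ≃ 1 − 0.056 ≃ 0.944

0.94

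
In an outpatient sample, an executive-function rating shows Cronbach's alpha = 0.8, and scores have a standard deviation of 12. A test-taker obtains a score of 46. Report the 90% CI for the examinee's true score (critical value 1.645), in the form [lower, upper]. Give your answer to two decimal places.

SEM = 12.0000*√(1 − 0.8000) ≈ 5.3666
1.645 * SEM ≈ 8.8280
90% CI: 46 ± 8.8280 = [37.1720, 54.8280]

[37.17, 54.83]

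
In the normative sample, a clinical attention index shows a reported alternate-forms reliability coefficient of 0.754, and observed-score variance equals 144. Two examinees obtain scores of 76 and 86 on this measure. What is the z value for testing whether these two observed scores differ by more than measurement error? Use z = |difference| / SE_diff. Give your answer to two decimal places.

SD = √144 = 12.00000
SEM = 12.00000 * √(1 − 0.75400) = 12.00000 * √0.24600 ≈ 12.00000 * 0.49598 ≈ 5.95181
Standard error of the difference = 5.95181·√2 ≈ 8.41713
z = |76 − 86| / 8.41713 = 10 / 8.41713 ≈ 1.18805

1.19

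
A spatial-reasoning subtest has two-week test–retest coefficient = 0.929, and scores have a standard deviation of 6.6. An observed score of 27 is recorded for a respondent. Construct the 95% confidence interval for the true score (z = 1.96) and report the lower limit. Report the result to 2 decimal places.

The standard error of measurement is 6.6000×√(1 − 0.9290) ≈ 6.6000×0.2665 ≈ 1.7586.
1.96 × SEM ≈ 3.4469
Lower limit = 27 − 3.4469 ≈ 23.5531

23.55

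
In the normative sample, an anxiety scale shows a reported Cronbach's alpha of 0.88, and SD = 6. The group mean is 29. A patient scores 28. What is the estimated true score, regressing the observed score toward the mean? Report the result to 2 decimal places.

T̂ = 0.880(28) + 0.120(29) ≃ 28.120

28.12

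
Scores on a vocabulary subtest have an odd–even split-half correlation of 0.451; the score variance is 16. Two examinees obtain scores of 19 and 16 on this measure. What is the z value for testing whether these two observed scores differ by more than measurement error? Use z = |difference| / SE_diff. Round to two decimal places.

σ = 16^(1/2) = 4.0000
r_full = 2·0.451 / (1 + 0.451) ≃ 0.6216
SEM = 4.0000*√(1 − 0.6216) ≃ 2.4604
SE_diff = √2 * SEM ≃ 3.4796
z = |19 − 16| / 3.4796 = 3 / 3.4796 ≃ 0.8622

0.86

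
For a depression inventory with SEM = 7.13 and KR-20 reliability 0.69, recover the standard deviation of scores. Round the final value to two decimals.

12.81

σ = SEM·(1 − r)^(−1/2) ≃ 7.13·1.79605 ≃ 12.80586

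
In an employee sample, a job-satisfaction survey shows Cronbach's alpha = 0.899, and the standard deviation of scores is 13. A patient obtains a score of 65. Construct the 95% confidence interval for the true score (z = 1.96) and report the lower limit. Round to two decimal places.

56.90

SEM = 13.0000·√(1 − 0.8990) ≈ 4.1315
1.96 · SEM ≈ 8.0977
Lower limit = 65 − 8.0977 ≈ 56.9023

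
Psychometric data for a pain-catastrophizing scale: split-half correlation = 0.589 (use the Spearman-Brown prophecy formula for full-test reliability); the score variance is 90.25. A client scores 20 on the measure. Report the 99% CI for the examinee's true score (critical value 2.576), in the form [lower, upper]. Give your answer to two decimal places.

SD = √90.25 ≈ 9.5000
Full-length reliability (Spearman-Brown) = 2(0.589)/(1+0.589) ≈ 0.7413
SEM = 9.5000 · √(1 − 0.7413) = 9.5000 · √0.2587 ≈ 9.5000 · 0.5086 ≈ 4.8315
2.576 · SEM ≈ 12.4460
CI = 20 ± 12.4460 → [7.5540, 32.4460]

[7.55, 32.45]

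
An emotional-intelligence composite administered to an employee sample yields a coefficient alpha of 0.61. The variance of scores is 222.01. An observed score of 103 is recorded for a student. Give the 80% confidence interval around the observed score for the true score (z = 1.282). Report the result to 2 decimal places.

[91.07, 114.93]

SD = √222.01 = 14.900
The standard error of measurement is 14.900*√(1 − 0.610) ≈ 14.900*0.624 ≈ 9.305.
1.282 * SEM ≈ 11.929
CI = 103 ± 11.929 → [91.071, 114.929]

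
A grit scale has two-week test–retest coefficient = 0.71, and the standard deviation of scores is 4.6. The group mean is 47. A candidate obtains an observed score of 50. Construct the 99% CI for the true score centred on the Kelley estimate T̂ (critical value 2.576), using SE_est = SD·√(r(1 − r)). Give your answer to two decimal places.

[43.75, 54.51]

Estimated true score = 0.710·50 + (1 − 0.710)·47 ≈ 49.130
SE_est = SD · √(r(1 − r)) = 4.600 · √0.206 ≈ 4.600 · 0.454 ≈ 2.087
99% CI: 49.130 ± 5.377 ≈ (43.753, 54.507)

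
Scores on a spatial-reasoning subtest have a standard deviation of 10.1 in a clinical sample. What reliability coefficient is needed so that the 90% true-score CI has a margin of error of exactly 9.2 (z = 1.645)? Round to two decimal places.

Required SEM = 9.2 / 1.645 ≈ 5.593
r = 1 − (SEM / SD)² = 1 − (5.593 / 10.1)² ≈ 1 − 0.307 ≈ 0.693

0.69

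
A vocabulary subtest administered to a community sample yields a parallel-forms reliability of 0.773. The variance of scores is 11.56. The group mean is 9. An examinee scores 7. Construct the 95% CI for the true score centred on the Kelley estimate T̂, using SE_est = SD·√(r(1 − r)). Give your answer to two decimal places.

SD = √11.56 ≃ 3.4000
Estimated true score = 0.7730*7 + (1 − 0.7730)*9 ≃ 7.4540
SE_est = SD * √(r(1 − r)) = 3.4000 * √0.1755 ≃ 3.4000 * 0.4189 ≃ 1.4242
CI = 7.4540 ± 1.96 * 1.4242 → [4.6625, 10.2455]

[4.66, 10.25]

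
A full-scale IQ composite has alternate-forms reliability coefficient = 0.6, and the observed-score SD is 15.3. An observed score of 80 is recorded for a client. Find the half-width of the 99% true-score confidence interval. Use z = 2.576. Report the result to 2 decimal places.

24.93

SEM = 15.30000×√(1 − 0.60000) ≈ 9.67657
2.576 × SEM ≈ 24.92684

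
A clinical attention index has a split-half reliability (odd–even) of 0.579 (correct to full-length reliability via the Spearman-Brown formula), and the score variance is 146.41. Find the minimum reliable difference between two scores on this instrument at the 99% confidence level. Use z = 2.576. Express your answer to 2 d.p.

22.76

SD = √146.41 = 12.1000
Full-length reliability (Spearman-Brown) = 2(0.579)/(1+0.579) ≈ 0.7334
SEM = 12.1000 * √(1 − 0.7334) = 12.1000 * √0.2666 ≈ 12.1000 * 0.5164 ≈ 6.2479
Standard error of the difference = 6.2479·√2 ≈ 8.8359
Minimum reliable difference = 2.576 * SE_diff ≈ 2.576 * 8.8359 ≈ 22.7613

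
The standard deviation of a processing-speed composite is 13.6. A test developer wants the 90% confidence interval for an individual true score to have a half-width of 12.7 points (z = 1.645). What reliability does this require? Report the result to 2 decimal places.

0.68

Required SEM = 12.7 / 1.645 ≈ 7.720
r = 1 − (SEM / SD)² = 1 − (7.720 / 13.6)² ≈ 1 − 0.322 ≈ 0.678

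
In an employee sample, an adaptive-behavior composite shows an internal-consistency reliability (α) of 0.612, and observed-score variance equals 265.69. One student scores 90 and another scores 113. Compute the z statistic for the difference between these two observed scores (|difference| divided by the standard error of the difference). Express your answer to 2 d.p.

SD = √265.69 ≈ 16.300
SEM = 16.300·√(1 − 0.612) ≈ 10.153
SE_diff = SEM · √2 ≈ 10.153 · 1.414 ≈ 14.359
z = 23 / 14.359 ≈ 1.602

1.60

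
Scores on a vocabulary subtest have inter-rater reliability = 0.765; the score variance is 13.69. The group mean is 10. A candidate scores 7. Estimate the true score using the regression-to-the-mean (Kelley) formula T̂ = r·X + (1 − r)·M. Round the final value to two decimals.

T̂ = r·X + (1 − r)·M = 0.7650*7 + 0.2350*10 = 5.3550 + 2.3500 ≈ 7.7050

7.71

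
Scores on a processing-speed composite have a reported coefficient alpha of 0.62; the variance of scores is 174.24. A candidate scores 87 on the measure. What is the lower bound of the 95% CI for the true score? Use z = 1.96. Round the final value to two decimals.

SD = √174.24 ≃ 13.2000
The standard error of measurement is 13.2000*√(1 − 0.6200) ≃ 13.2000*0.6164 ≃ 8.1370.
Half-width = 1.96*8.1370 ≃ 15.9486
Lower limit = 87 − 15.9486 ≃ 71.0514

71.05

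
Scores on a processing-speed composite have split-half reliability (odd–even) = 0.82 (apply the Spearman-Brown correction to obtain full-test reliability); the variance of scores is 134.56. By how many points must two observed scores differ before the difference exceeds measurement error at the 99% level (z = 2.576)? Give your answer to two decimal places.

13.29

σ = 134.56^(1/2) = 11.600
Spearman-Brown: r = 2(0.82) / (1 + 0.82) = 1.640 / 1.820 ≈ 0.901
SEM = 11.600*√(1 − 0.901) ≈ 3.648
SE_diff = √2 * SEM ≈ 5.159
Minimum reliable difference = 2.576 * SE_diff ≈ 2.576 * 5.159 ≈ 13.290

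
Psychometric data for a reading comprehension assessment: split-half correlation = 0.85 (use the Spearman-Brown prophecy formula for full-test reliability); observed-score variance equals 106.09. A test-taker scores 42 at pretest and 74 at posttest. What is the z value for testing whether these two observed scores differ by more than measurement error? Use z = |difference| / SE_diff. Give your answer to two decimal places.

SD = √106.09 = 10.300
Spearman-Brown: r = 2(0.85) / (1 + 0.85) = 1.700 / 1.850 ≃ 0.919
SEM = 10.300 · √(1 − 0.919) = 10.300 · √0.081 ≃ 10.300 · 0.285 ≃ 2.933
SE_diff = √2 · SEM ≃ 4.148
z = |42 − 74| / 4.148 = 32 / 4.148 ≃ 7.715

7.72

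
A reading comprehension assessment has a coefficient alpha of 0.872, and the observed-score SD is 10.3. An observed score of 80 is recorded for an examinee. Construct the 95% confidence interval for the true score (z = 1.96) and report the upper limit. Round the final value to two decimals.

87.22

The standard error of measurement is 10.300×√(1 − 0.872) ≈ 10.300×0.358 ≈ 3.685.
Half-width = 1.96×3.685 ≈ 7.223
Upper limit = 80 + 7.223 ≈ 87.223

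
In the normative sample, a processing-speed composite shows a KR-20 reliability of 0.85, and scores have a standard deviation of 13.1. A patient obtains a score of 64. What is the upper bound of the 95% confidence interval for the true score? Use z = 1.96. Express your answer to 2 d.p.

73.94

The standard error of measurement is 13.10000*√(1 − 0.85000) ≈ 13.10000*0.38730 ≈ 5.07361.
1.96 * SEM ≈ 9.94427
Upper bound: 64 + 9.94427 = 73.94427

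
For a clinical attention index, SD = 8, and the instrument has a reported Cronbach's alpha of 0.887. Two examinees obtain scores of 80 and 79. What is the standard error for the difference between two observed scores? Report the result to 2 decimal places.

3.80

The standard error of measurement is 8.0000·√(1 − 0.8870) ≈ 8.0000·0.3362 ≈ 2.6892.
Standard error of the difference = 2.6892·√2 ≈ 3.8032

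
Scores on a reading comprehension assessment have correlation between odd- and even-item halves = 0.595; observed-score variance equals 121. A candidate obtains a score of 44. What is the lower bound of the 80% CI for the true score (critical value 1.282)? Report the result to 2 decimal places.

SD = √121 ≃ 11.0000
Spearman-Brown: r = 2(0.595) / (1 + 0.595) = 1.1900 / 1.5950 ≃ 0.7461
SEM = 11.0000·√(1 − 0.7461) ≃ 5.5429
Margin = 1.282 · 5.5429 ≃ 7.1060
Lower limit = 44 − 7.1060 ≃ 36.8940

36.89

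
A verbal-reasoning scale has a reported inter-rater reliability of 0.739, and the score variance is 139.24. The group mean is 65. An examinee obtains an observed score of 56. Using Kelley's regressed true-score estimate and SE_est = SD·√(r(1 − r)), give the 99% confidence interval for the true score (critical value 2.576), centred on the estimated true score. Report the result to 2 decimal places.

[45.00, 71.70]

SD = √139.24 ≈ 11.80000
T̂ = r·X + (1 − r)·M = 0.73900*56 + 0.26100*65 = 41.38400 + 16.96500 ≈ 58.34900
SE_est = SD * √(r(1 − r)) = 11.80000 * √0.19288 ≈ 11.80000 * 0.43918 ≈ 5.18232
CI = 58.34900 ± 2.576 * 5.18232 → [44.99934, 71.69866]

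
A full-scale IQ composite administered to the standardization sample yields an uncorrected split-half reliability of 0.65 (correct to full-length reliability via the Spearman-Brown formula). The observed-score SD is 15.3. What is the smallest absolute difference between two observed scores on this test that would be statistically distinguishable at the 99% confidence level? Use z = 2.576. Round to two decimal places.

r_full = 2·0.65 / (1 + 0.65) ≈ 0.7879
SEM = 15.3000*√(1 − 0.7879) ≈ 7.0467
Standard error of the difference = 7.0467·√2 ≈ 9.9655
Minimum reliable difference = 2.576 * SE_diff ≈ 2.576 * 9.9655 ≈ 25.6711

25.67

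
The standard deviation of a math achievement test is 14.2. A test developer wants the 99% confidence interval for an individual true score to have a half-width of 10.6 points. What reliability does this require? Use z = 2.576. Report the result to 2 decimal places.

0.92

Required SEM = 10.6 / 2.576 ≈ 4.1149
r = 1 − (SEM / SD)² = 1 − (4.1149 / 14.2)² ≈ 1 − 0.0840 ≈ 0.9160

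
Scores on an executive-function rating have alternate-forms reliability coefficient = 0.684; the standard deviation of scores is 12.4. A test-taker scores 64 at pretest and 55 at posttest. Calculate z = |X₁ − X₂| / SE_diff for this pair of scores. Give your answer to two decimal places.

The standard error of measurement is 12.4000*√(1 − 0.6840) ≈ 12.4000*0.5621 ≈ 6.9705.
SE_diff = SEM * √2 ≈ 6.9705 * 1.4142 ≈ 9.8578
z = |64 − 55| / 9.8578 = 9 / 9.8578 ≈ 0.9130

0.91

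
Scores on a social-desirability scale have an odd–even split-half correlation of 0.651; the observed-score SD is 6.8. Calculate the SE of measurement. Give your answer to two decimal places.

Spearman-Brown: r = 2(0.651) / (1 + 0.651) = 1.302 / 1.651 ≈ 0.789
SEM = 6.800 × √(1 − 0.789) = 6.800 × √0.211 ≈ 6.800 × 0.460 ≈ 3.126

3.13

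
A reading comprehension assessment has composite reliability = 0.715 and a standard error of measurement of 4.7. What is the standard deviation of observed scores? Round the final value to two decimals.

8.80

SD = SEM / √(1 − r) = 4.7 / √0.2850 ≈ 4.7 / 0.5339 ≈ 8.8039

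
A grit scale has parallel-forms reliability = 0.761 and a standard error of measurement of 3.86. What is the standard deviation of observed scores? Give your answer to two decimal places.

σ = SEM·(1 − r)^(−1/2) ≈ 3.86*2.0455 ≈ 7.8957

7.90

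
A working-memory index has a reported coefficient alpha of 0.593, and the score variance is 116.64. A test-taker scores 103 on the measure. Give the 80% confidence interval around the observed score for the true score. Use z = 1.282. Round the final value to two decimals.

SD = √116.64 = 10.800
SEM = 10.800 · √(1 − 0.593) = 10.800 · √0.407 ≃ 10.800 · 0.638 ≃ 6.890
Margin = 1.282 · 6.890 ≃ 8.833
CI = 103 ± 8.833 → [94.167, 111.833]

[94.17, 111.83]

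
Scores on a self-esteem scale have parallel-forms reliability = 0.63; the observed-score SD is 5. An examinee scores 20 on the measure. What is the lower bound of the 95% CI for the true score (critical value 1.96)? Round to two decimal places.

SEM = 5.00000·√(1 − 0.63000) ≈ 3.04138
Half-width = 1.96·3.04138 ≈ 5.96111
Lower limit = 20 − 5.96111 ≈ 14.03889

14.04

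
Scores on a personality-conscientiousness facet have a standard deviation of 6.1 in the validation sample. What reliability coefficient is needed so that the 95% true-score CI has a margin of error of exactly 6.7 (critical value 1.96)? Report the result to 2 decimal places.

Required SEM = 6.7 / 1.96 ≈ 3.418
Required reliability = 1 − (SEM/SD)² = 1 − 0.314 ≈ 0.686

0.69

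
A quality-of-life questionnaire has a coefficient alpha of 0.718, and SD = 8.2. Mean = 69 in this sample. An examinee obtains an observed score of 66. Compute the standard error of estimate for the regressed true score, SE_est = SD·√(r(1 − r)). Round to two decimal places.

SE_est = SD * √(r(1 − r)) = 8.200 * √0.202 ≈ 8.200 * 0.450 ≈ 3.690

3.69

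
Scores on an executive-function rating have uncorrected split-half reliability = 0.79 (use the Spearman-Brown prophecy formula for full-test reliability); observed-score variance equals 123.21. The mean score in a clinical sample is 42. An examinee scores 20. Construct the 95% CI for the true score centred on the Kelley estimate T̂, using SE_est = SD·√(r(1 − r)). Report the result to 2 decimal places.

σ = 123.21^(1/2) = 11.100
r_full = 2·0.79 / (1 + 0.79) ≈ 0.883
T̂ = r·X + (1 − r)·M = 0.883·20 + 0.117·42 ≈ 17.654 + 4.927 ≈ 22.581
SE_est = SD · √(r(1 − r)) = 11.100 · √0.104 ≈ 11.100 · 0.322 ≈ 3.572
CI = 22.581 ± 1.96 · 3.572 → [15.580, 29.582]

[15.58, 29.58]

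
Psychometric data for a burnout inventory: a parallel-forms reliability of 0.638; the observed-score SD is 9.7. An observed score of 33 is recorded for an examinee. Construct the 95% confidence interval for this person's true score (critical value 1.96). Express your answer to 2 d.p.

[21.56, 44.44]

The standard error of measurement is 9.7000*√(1 − 0.6380) ≃ 9.7000*0.6017 ≃ 5.8361.
1.96 * SEM ≃ 11.4388
CI = 33 ± 11.4388 → [21.5612, 44.4388]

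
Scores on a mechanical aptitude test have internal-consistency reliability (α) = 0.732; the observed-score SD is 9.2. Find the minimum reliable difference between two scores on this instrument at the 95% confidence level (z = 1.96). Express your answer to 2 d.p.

The standard error of measurement is 9.200·√(1 − 0.732) ≈ 9.200·0.518 ≈ 4.763.
Standard error of the difference = 4.763·√2 ≈ 6.736
Minimum reliable difference = 1.96 · SE_diff ≈ 1.96 · 6.736 ≈ 13.202

13.20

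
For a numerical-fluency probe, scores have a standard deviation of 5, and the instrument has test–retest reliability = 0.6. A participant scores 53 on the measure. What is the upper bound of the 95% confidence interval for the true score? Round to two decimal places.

59.20

SEM = 5.0000 · √(1 − 0.6000) = 5.0000 · √0.4000 ≈ 5.0000 · 0.6325 ≈ 3.1623
Margin = 1.96 · 3.1623 ≈ 6.1981
Upper bound: 53 + 6.1981 = 59.1981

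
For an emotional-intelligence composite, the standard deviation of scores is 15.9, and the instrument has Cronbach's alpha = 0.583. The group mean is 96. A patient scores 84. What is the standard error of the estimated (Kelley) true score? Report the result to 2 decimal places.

7.84

SE_est = SD · √(r(1 − r)) = 15.900 · √0.243 ≈ 15.900 · 0.493 ≈ 7.840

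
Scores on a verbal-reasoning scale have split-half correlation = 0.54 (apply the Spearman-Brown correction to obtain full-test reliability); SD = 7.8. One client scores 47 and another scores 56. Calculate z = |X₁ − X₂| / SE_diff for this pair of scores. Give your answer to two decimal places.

1.49

Full-length reliability (Spearman-Brown) = 2(0.54)/(1+0.54) ≈ 0.701
SEM = 7.800×√(1 − 0.701) ≈ 4.263
SE_diff = √2 × SEM ≈ 6.029
z = |47 − 56| / 6.029 = 9 / 6.029 ≈ 1.493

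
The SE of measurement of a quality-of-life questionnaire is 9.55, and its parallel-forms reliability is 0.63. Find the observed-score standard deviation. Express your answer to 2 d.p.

SD = SEM / √(1 − r) = 9.55 / √0.3700 ≈ 9.55 / 0.6083 ≈ 15.7001

15.70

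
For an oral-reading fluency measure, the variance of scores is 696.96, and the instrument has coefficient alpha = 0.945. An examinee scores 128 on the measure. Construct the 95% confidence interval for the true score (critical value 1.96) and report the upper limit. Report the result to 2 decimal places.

SD = √696.96 = 26.4000
SEM = 26.4000×√(1 − 0.9450) ≈ 6.1913
Half-width = 1.96×6.1913 ≈ 12.1350
Upper limit = 128 + 12.1350 ≈ 140.1350

140.14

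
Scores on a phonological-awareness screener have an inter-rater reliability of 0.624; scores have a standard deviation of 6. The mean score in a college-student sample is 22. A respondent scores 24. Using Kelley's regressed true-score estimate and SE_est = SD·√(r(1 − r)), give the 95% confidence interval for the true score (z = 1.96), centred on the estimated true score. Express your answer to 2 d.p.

[17.55, 28.94]

T̂ = 0.6240(24) + 0.3760(22) ≃ 23.2480
SE_est = SD · √(r(1 − r)) = 6.0000 · √0.2346 ≃ 6.0000 · 0.4844 ≃ 2.9063
CI = 23.2480 ± 1.96 · 2.9063 → [17.5517, 28.9443]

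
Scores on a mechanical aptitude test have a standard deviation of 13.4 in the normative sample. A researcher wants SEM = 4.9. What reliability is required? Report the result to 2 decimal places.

0.87

r = 1 − (SEM / SD)² = 1 − (4.900 / 13.4)² ≈ 1 − 0.134 ≈ 0.866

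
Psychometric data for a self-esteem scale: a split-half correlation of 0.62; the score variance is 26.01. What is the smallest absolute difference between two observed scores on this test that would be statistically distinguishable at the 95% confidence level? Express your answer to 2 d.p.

σ = 26.01^(1/2) = 5.1000
Full-length reliability (Spearman-Brown) = 2(0.62)/(1+0.62) ≃ 0.7654
SEM = 5.1000 · √(1 − 0.7654) = 5.1000 · √0.2346 ≃ 5.1000 · 0.4843 ≃ 2.4700
SE_diff = SEM · √2 ≃ 2.4700 · 1.4142 ≃ 3.4932
Minimum reliable difference = 1.96 · SE_diff ≃ 1.96 · 3.4932 ≃ 6.8466

6.85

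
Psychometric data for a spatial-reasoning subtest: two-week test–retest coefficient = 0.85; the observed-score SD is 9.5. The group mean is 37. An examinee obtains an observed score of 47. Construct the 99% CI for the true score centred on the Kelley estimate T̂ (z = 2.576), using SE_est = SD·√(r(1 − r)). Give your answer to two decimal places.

T̂ = 0.8500(47) + 0.1500(37) ≈ 45.5000
SE_est = 9.5000*√(0.8500*0.1500) ≈ 3.3922
CI = 45.5000 ± 2.576 * 3.3922 → [36.7617, 54.2383]

[36.76, 54.24]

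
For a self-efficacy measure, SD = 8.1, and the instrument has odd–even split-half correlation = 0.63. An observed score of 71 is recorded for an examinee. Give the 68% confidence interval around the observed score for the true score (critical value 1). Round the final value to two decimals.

[67.14, 74.86]

r_full = 2·0.63 / (1 + 0.63) ≃ 0.7730
SEM = 8.1000 · √(1 − 0.7730) = 8.1000 · √0.2270 ≃ 8.1000 · 0.4764 ≃ 3.8592
Half-width = 1·3.8592 ≃ 3.8592
CI = 71 ± 3.8592 → [67.1408, 74.8592]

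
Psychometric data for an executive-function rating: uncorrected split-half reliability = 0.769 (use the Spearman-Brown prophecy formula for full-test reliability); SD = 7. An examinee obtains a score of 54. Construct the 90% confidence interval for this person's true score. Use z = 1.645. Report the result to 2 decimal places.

[49.84, 58.16]

Full-length reliability (Spearman-Brown) = 2(0.769)/(1+0.769) ≈ 0.8694
SEM = 7.0000*√(1 − 0.8694) ≈ 2.5295
Margin = 1.645 * 2.5295 ≈ 4.1611
Interval: (49.8389, 58.1611)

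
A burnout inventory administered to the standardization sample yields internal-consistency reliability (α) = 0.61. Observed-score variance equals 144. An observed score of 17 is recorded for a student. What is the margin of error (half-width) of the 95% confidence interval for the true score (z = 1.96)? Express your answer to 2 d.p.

14.69

SD = √144 ≈ 12.0000
SEM = 12.0000×√(1 − 0.6100) ≈ 7.4940
Half-width = 1.96×7.4940 ≈ 14.6882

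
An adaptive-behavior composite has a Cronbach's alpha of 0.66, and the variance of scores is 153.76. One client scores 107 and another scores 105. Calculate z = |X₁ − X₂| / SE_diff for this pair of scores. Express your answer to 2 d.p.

SD = √153.76 = 12.4000
SEM = 12.4000 · √(1 − 0.6600) = 12.4000 · √0.3400 ≈ 12.4000 · 0.5831 ≈ 7.2304
Standard error of the difference = 7.2304·√2 ≈ 10.2253
z = 2 / 10.2253 ≈ 0.1956

0.20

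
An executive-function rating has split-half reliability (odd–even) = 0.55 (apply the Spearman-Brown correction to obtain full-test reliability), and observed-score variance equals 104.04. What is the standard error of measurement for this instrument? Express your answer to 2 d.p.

σ = 104.04^(1/2) = 10.20000
r_full = 2·0.55 / (1 + 0.55) ≈ 0.70968
SEM = 10.20000 * √(1 − 0.70968) = 10.20000 * √0.29032 ≈ 10.20000 * 0.53882 ≈ 5.49592

5.50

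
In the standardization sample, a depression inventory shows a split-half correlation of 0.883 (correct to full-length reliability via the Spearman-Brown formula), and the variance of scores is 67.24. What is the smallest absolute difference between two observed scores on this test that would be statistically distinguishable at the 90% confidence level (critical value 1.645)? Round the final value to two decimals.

SD = √67.24 = 8.200
Spearman-Brown: r = 2(0.883) / (1 + 0.883) = 1.766 / 1.883 ≈ 0.938
SEM = 8.200*√(1 − 0.938) ≈ 2.044
SE_diff = SEM * √2 ≈ 2.044 * 1.414 ≈ 2.891
Smallest detectable difference = 1.645*2.891 ≈ 4.755

4.76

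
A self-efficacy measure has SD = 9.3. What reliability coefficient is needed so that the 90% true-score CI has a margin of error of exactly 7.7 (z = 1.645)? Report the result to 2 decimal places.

0.75

SEM needed = half-width / z = 7.7/1.645 ≈ 4.681
r = 1 − (4.681/9.3)² ≈ 1 − 0.253 ≈ 0.747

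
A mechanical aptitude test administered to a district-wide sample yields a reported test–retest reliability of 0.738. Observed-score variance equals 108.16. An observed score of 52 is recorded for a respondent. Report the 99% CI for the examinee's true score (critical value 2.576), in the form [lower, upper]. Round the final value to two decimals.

[38.29, 65.71]

σ = 108.16^(1/2) = 10.4000
The standard error of measurement is 10.4000·√(1 − 0.7380) ≃ 10.4000·0.5119 ≃ 5.3233.
2.576 · SEM ≃ 13.7129
Interval: (38.2871, 65.7129)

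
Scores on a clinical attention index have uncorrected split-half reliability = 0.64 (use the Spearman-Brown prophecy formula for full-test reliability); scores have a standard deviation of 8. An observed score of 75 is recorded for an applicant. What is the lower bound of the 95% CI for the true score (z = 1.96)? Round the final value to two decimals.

r_full = 2·0.64 / (1 + 0.64) ≃ 0.780
SEM = 8.000 * √(1 − 0.780) = 8.000 * √0.220 ≃ 8.000 * 0.469 ≃ 3.748
Margin = 1.96 * 3.748 ≃ 7.346
Lower bound: 75 − 7.346 = 67.654

67.65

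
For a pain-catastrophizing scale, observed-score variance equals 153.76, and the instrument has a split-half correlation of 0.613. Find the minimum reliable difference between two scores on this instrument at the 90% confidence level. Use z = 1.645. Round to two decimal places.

14.13

SD = √153.76 = 12.400
r_full = 2·0.613 / (1 + 0.613) ≃ 0.760
The standard error of measurement is 12.400×√(1 − 0.760) ≃ 12.400×0.490 ≃ 6.074.
SE_diff = √2 × SEM ≃ 8.590
Minimum reliable difference = 1.645 × SE_diff ≃ 1.645 × 8.590 ≃ 14.130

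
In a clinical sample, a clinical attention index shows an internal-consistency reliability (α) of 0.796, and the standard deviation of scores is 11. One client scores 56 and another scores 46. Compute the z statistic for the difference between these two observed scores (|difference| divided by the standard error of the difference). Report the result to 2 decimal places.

1.42

SEM = 11.000·√(1 − 0.796) ≃ 4.968
SE_diff = SEM · √2 ≃ 4.968 · 1.414 ≃ 7.026
z = 10 / 7.026 ≃ 1.423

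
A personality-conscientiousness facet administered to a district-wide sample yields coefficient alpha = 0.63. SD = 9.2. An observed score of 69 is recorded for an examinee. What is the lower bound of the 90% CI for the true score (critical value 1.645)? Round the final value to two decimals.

SEM = 9.2000 * √(1 − 0.6300) = 9.2000 * √0.3700 ≃ 9.2000 * 0.6083 ≃ 5.5961
1.645 * SEM ≃ 9.2057
Lower limit = 69 − 9.2057 ≃ 59.7943

59.79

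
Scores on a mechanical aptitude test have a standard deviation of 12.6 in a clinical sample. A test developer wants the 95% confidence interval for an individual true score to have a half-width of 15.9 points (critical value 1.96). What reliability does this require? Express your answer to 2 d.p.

0.59

SEM needed = half-width / z = 15.9/1.96 ≈ 8.112
r = 1 − (SEM / SD)² = 1 − (8.112 / 12.6)² ≈ 1 − 0.415 ≈ 0.585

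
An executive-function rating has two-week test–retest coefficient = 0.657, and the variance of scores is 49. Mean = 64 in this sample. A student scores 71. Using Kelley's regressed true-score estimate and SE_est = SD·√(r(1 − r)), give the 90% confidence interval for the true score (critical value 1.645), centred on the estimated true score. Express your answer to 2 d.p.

[63.13, 74.07]

SD = √49 = 7.000
T̂ = r·X + (1 − r)·M = 0.657*71 + 0.343*64 = 46.647 + 21.952 ≈ 68.599
SE_est = SD * √(r(1 − r)) = 7.000 * √0.225 ≈ 7.000 * 0.475 ≈ 3.323
CI = 68.599 ± 1.645 * 3.323 → [63.133, 74.065]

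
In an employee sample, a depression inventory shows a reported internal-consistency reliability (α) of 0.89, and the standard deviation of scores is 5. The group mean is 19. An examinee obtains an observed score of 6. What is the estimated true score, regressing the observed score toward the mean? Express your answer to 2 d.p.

T̂ = 0.89000(6) + 0.11000(19) ≈ 7.43000

7.43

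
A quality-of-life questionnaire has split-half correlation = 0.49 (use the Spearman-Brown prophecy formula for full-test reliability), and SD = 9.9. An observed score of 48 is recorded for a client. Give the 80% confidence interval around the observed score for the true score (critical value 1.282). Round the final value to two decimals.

[40.57, 55.43]

r_full = 2·0.49 / (1 + 0.49) ≈ 0.6577
SEM = 9.9000 · √(1 − 0.6577) = 9.9000 · √0.3423 ≈ 9.9000 · 0.5850 ≈ 5.7920
1.282 · SEM ≈ 7.4253
CI = 48 ± 7.4253 → [40.5747, 55.4253]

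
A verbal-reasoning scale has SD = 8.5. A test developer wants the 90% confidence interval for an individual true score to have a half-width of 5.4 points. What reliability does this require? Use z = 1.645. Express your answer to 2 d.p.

0.85

Required SEM = 5.4 / 1.645 ≈ 3.283
r = 1 − (3.283/8.5)² ≈ 1 − 0.149 ≈ 0.851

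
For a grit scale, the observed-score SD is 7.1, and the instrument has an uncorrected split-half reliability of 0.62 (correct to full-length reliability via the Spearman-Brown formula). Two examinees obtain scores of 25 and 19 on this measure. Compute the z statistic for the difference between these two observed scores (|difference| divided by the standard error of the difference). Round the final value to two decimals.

1.23

r_full = 2·0.62 / (1 + 0.62) ≃ 0.7654
SEM = 7.1000 · √(1 − 0.7654) = 7.1000 · √0.2346 ≃ 7.1000 · 0.4843 ≃ 3.4387
Standard error of the difference = 3.4387·√2 ≃ 4.8630
z = 6 / 4.8630 ≃ 1.2338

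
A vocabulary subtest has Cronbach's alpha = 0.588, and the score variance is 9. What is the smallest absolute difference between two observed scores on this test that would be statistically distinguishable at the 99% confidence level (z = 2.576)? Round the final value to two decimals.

7.02

σ = 9^(1/2) = 3.00000
SEM = 3.00000×√(1 − 0.58800) ≈ 1.92562
SE_diff = SEM × √2 ≈ 1.92562 × 1.41421 ≈ 2.72323
Minimum reliable difference = 2.576 × SE_diff ≈ 2.576 × 2.72323 ≈ 7.01505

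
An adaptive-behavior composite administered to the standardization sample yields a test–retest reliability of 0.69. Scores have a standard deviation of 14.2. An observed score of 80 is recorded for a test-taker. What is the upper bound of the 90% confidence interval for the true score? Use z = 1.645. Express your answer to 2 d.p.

93.01

SEM = 14.2000 × √(1 − 0.6900) = 14.2000 × √0.3100 ≈ 14.2000 × 0.5568 ≈ 7.9062
Margin = 1.645 × 7.9062 ≈ 13.0057
Upper bound: 80 + 13.0057 = 93.0057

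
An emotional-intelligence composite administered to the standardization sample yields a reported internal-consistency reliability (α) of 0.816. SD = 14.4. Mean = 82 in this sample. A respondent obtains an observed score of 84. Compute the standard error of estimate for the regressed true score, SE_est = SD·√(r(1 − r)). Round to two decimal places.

5.58

SE_est = 14.4000·√[r(1 − r)] ≈ 5.5798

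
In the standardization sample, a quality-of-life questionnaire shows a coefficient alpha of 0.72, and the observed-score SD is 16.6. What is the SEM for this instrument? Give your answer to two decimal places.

The standard error of measurement is 16.600*√(1 − 0.720) ≈ 16.600*0.529 ≈ 8.784.

8.78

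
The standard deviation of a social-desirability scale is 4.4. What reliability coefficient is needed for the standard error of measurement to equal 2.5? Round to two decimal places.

Required reliability = 1 − (SEM/SD)² = 1 − 0.3228 ≈ 0.6772

0.68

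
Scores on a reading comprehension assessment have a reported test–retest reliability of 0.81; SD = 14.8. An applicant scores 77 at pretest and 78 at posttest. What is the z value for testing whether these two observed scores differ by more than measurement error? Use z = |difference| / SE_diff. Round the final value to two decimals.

0.11

The standard error of measurement is 14.800·√(1 − 0.810) ≈ 14.800·0.436 ≈ 6.451.
Standard error of the difference = 6.451·√2 ≈ 9.123
z = |77 − 78| / 9.123 = 1 / 9.123 ≈ 0.110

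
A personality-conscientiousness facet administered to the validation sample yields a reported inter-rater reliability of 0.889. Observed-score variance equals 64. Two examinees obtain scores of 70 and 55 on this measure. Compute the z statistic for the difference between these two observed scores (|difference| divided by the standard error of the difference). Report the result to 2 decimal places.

3.98

SD = √64 ≃ 8.000
SEM = 8.000·√(1 − 0.889) ≃ 2.665
Standard error of the difference = 2.665·√2 ≃ 3.769
z = |70 − 55| / 3.769 = 15 / 3.769 ≃ 3.979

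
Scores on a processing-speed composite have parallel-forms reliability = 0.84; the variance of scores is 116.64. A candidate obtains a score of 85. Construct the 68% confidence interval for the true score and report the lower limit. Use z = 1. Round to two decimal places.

80.68

SD = √116.64 ≃ 10.800
SEM = 10.800 * √(1 − 0.840) = 10.800 * √0.160 ≃ 10.800 * 0.400 ≃ 4.320
Half-width = 1*4.320 ≃ 4.320
Lower bound: 85 − 4.320 = 80.680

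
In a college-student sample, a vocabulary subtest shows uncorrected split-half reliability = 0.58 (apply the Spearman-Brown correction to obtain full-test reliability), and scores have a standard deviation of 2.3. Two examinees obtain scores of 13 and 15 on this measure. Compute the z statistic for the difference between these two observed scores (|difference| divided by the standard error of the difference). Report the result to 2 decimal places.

r_full = 2·0.58 / (1 + 0.58) ≈ 0.7342
SEM = 2.3000×√(1 − 0.7342) ≈ 1.1858
SE_diff = √2 × SEM ≈ 1.6770
z = |13 − 15| / 1.6770 = 2 / 1.6770 ≈ 1.1926

1.19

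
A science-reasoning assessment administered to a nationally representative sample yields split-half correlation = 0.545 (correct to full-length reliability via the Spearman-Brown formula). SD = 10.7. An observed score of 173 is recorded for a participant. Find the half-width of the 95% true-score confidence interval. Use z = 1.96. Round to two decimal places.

Spearman-Brown: r = 2(0.545) / (1 + 0.545) = 1.0900 / 1.5450 ≈ 0.7055
SEM = 10.7000 · √(1 − 0.7055) = 10.7000 · √0.2945 ≈ 10.7000 · 0.5427 ≈ 5.8066
Margin = 1.96 · 5.8066 ≈ 11.3810

11.38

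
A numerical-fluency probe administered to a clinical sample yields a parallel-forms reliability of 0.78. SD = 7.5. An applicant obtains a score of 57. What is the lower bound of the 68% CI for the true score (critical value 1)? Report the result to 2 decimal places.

SEM = 7.50000 · √(1 − 0.78000) = 7.50000 · √0.22000 ≃ 7.50000 · 0.46904 ≃ 3.51781
Margin = 1 · 3.51781 ≃ 3.51781
Lower limit = 57 − 3.51781 ≃ 53.48219

53.48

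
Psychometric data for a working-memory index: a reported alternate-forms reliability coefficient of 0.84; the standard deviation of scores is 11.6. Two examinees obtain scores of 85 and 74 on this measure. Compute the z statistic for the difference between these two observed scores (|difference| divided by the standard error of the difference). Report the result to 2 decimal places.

1.68

SEM = 11.600×√(1 − 0.840) ≈ 4.640
SE_diff = √2 × SEM ≈ 6.562
z = |85 − 74| / 6.562 = 11 / 6.562 ≈ 1.676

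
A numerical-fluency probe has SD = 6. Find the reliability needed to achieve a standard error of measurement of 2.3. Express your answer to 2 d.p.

r = 1 − (2.3000/6)² ≈ 1 − 0.1469 ≈ 0.8531

0.85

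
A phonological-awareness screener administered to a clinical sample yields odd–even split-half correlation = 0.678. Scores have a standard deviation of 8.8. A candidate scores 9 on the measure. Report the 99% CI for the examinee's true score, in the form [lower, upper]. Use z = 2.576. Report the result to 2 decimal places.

Spearman-Brown: r = 2(0.678) / (1 + 0.678) = 1.3560 / 1.6780 ≈ 0.8081
SEM = 8.8000 · √(1 − 0.8081) = 8.8000 · √0.1919 ≈ 8.8000 · 0.4381 ≈ 3.8549
Margin = 2.576 · 3.8549 ≈ 9.9303
99% CI: 9 ± 9.9303 = [-0.9303, 18.9303]

[-0.93, 18.93]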